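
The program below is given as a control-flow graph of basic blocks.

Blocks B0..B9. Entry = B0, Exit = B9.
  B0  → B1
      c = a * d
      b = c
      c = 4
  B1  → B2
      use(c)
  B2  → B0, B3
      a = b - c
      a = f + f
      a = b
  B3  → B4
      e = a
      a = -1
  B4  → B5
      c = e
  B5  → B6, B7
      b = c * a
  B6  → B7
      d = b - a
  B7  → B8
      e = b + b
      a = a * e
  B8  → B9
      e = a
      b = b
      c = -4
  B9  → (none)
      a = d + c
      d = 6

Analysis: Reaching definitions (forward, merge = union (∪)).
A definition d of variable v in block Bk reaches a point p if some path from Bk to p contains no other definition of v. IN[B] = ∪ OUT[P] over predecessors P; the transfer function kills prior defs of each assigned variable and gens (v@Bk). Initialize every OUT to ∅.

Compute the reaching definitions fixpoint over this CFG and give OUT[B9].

Answer: {a@B9, b@B8, c@B8, d@B9, e@B8}

Working:
Per-block solution:
  B0: | IN={a@B2, b@B0, c@B0} | OUT={a@B2, b@B0, c@B0}
  B1: | IN={a@B2, b@B0, c@B0} | OUT={a@B2, b@B0, c@B0}
  B2: | IN={a@B2, b@B0, c@B0} | OUT={a@B2, b@B0, c@B0}
  B3: | IN={a@B2, b@B0, c@B0} | OUT={a@B3, b@B0, c@B0, e@B3}
  B4: | IN={a@B3, b@B0, c@B0, e@B3} | OUT={a@B3, b@B0, c@B4, e@B3}
  B5: | IN={a@B3, b@B0, c@B4, e@B3} | OUT={a@B3, b@B5, c@B4, e@B3}
  B6: | IN={a@B3, b@B5, c@B4, e@B3} | OUT={a@B3, b@B5, c@B4, d@B6, e@B3}
  B7: | IN={a@B3, b@B5, c@B4, d@B6, e@B3} | OUT={a@B7, b@B5, c@B4, d@B6, e@B7}
  B8: | IN={a@B7, b@B5, c@B4, d@B6, e@B7} | OUT={a@B7, b@B8, c@B8, d@B6, e@B8}
  B9: | IN={a@B7, b@B8, c@B8, d@B6, e@B8} | OUT={a@B9, b@B8, c@B8, d@B9, e@B8}

Merge at B9: IN[B9] = OUT[B8] = {a@B7, b@B8, c@B8, d@B6, e@B8}
Applying B9's transfer function to that IN value gives OUT[B9] (row B9 above).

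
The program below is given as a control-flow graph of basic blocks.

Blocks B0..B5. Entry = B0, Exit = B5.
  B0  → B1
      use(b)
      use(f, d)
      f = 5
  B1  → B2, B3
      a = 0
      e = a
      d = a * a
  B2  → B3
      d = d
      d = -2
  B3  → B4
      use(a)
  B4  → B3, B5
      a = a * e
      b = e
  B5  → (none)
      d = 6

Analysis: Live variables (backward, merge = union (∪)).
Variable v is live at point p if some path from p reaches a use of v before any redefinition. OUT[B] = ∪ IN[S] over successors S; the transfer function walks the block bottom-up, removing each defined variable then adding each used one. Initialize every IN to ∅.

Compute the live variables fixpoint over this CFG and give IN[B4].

Answer: {a, e}

Working:
Fixpoint table:
  B0:  IN={b, d, f}  OUT={}
  B1:  IN={}  OUT={a, d, e}
  B2:  IN={a, d, e}  OUT={a, e}
  B3:  IN={a, e}  OUT={a, e}
  B4:  IN={a, e}  OUT={a, e}
  B5:  IN={}  OUT={}

Merge at B4: OUT[B4] = IN[B3] ⊔ IN[B5] = {a, e}
Applying B4's transfer function to that OUT value gives IN[B4] (row B4 above).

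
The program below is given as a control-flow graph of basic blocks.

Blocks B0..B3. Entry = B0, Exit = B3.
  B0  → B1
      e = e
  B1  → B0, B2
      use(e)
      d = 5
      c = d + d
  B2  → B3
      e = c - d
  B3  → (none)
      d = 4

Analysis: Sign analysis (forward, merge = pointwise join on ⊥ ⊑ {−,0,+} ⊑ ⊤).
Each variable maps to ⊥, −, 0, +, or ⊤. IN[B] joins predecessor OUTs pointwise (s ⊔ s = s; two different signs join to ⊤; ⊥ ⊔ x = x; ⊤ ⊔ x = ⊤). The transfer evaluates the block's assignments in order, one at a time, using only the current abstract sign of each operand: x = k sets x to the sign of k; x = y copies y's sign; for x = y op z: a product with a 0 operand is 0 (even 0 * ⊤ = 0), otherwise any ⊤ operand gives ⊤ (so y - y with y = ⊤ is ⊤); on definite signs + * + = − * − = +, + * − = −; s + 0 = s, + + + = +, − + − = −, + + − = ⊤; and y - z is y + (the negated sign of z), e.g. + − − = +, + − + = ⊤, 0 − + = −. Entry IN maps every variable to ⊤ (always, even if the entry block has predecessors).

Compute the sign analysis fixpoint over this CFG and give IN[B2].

Answer: {a: ⊤, b: ⊤, c: +, d: +, e: ⊤, f: ⊤}

Working:
Converged values:
  B0:  IN=(all ⊤)  OUT=(all ⊤)
  B1:  IN=(all ⊤)  OUT={c:+, d:+; rest ⊤}
  B2:  IN={c:+, d:+; rest ⊤}  OUT={c:+, d:+; rest ⊤}
  B3:  IN={c:+, d:+; rest ⊤}  OUT={c:+, d:+; rest ⊤}

Merge at B2: IN[B2] = OUT[B1] = {a: ⊤, b: ⊤, c: +, d: +, e: ⊤, f: ⊤}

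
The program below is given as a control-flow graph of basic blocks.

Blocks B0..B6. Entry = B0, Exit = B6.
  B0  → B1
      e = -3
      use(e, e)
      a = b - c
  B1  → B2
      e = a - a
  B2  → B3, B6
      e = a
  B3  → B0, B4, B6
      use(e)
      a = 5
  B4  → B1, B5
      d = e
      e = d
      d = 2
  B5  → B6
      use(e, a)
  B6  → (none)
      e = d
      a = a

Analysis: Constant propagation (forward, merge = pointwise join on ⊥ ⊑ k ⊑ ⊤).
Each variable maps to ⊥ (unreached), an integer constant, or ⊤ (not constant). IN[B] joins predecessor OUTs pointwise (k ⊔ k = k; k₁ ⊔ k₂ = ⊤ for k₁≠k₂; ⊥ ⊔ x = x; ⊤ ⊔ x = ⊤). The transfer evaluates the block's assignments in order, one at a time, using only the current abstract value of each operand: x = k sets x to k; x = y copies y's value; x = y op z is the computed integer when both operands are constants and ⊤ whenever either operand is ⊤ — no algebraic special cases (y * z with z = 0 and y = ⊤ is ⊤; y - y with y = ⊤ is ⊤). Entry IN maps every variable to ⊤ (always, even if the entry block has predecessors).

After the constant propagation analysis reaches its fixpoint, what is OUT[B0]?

Fixpoint table:
  B0:  IN=(all ⊤)  OUT={e:-3; rest ⊤}
  B1:  IN=(all ⊤)  OUT=(all ⊤)
  B2:  IN=(all ⊤)  OUT=(all ⊤)
  B3:  IN=(all ⊤)  OUT={a:5; rest ⊤}
  B4:  IN={a:5; rest ⊤}  OUT={a:5, d:2; rest ⊤}
  B5:  IN={a:5, d:2; rest ⊤}  OUT={a:5, d:2; rest ⊤}
  B6:  IN=(all ⊤)  OUT=(all ⊤)

Merge at B0 (entry node, so the boundary value (all ⊤) is joined with the incoming edge(s)): IN[B0] = (all ⊤) ⊔ OUT[B3] = {a: ⊤, b: ⊤, c: ⊤, d: ⊤, e: ⊤, f: ⊤}
Applying B0's transfer function to that IN value gives OUT[B0] (row B0 above).

Answer: {a: ⊤, b: ⊤, c: ⊤, d: ⊤, e: -3, f: ⊤}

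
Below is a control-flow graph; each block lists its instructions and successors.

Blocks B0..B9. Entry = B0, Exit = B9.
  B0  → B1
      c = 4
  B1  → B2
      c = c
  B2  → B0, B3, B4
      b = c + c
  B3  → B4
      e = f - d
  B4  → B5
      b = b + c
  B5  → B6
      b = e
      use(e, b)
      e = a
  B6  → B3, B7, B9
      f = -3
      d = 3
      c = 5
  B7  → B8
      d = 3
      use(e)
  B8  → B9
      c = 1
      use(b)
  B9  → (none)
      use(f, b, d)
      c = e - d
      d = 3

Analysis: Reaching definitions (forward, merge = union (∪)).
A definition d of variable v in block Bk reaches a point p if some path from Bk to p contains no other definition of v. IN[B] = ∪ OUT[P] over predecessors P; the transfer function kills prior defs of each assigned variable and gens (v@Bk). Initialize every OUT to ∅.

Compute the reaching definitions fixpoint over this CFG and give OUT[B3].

Per-block solution:
  B0:   IN={b@B2, c@B1}   OUT={b@B2, c@B0}
  B1:   IN={b@B2, c@B0}   OUT={b@B2, c@B1}
  B2:   IN={b@B2, c@B1}   OUT={b@B2, c@B1}
  B3:   IN={b@B2, b@B5, c@B1, c@B6, d@B6, e@B5, f@B6}   OUT={b@B2, b@B5, c@B1, c@B6, d@B6, e@B3, f@B6}
  B4:   IN={b@B2, b@B5, c@B1, c@B6, d@B6, e@B3, f@B6}   OUT={b@B4, c@B1, c@B6, d@B6, e@B3, f@B6}
  B5:   IN={b@B4, c@B1, c@B6, d@B6, e@B3, f@B6}   OUT={b@B5, c@B1, c@B6, d@B6, e@B5, f@B6}
  B6:   IN={b@B5, c@B1, c@B6, d@B6, e@B5, f@B6}   OUT={b@B5, c@B6, d@B6, e@B5, f@B6}
  B7:   IN={b@B5, c@B6, d@B6, e@B5, f@B6}   OUT={b@B5, c@B6, d@B7, e@B5, f@B6}
  B8:   IN={b@B5, c@B6, d@B7, e@B5, f@B6}   OUT={b@B5, c@B8, d@B7, e@B5, f@B6}
  B9:   IN={b@B5, c@B6, c@B8, d@B6, d@B7, e@B5, f@B6}   OUT={b@B5, c@B9, d@B9, e@B5, f@B6}

Merge at B3: IN[B3] = OUT[B2] ⊔ OUT[B6] = {b@B2, b@B5, c@B1, c@B6, d@B6, e@B5, f@B6}
Applying B3's transfer function to that IN value gives OUT[B3] (row B3 above).

Answer: {b@B2, b@B5, c@B1, c@B6, d@B6, e@B3, f@B6}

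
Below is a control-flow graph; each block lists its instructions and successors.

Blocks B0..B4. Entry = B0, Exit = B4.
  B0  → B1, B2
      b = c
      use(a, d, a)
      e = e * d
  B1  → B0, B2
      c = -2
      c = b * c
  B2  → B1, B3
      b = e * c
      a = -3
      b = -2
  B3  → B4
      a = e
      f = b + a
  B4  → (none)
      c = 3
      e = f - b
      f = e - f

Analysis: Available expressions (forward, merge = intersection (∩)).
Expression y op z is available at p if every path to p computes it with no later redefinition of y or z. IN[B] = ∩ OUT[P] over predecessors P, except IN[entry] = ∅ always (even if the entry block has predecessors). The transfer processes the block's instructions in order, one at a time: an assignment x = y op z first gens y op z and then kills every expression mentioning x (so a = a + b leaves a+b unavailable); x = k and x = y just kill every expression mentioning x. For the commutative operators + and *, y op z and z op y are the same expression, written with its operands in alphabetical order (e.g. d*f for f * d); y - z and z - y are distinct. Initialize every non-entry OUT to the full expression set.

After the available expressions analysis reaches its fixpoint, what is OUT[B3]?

Converged values:
  B0:  IN={}  OUT={}
  B1:  IN={}  OUT={}
  B2:  IN={}  OUT={c*e}
  B3:  IN={c*e}  OUT={a+b, c*e}
  B4:  IN={a+b, c*e}  OUT={a+b}

Merge at B3: IN[B3] = OUT[B2] = {c*e}
Applying B3's transfer function to that IN value gives OUT[B3] (row B3 above).

Answer: {a+b, c*e}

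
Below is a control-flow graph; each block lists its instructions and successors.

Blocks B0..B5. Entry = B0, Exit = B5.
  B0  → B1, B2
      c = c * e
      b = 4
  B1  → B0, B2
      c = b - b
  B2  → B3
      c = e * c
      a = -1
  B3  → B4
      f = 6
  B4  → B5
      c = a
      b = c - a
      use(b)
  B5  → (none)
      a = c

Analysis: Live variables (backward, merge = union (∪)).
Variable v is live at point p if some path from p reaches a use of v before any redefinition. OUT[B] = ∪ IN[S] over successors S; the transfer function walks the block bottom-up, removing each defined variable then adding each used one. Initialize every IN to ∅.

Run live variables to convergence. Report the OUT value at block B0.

Answer: {b, c, e}

Derivation:
Per-block solution:
  B0: | IN={c, e} | OUT={b, c, e}
  B1: | IN={b, e} | OUT={c, e}
  B2: | IN={c, e} | OUT={a}
  B3: | IN={a} | OUT={a}
  B4: | IN={a} | OUT={c}
  B5: | IN={c} | OUT={}

Merge at B0: OUT[B0] = IN[B1] ⊔ IN[B2] = {b, c, e}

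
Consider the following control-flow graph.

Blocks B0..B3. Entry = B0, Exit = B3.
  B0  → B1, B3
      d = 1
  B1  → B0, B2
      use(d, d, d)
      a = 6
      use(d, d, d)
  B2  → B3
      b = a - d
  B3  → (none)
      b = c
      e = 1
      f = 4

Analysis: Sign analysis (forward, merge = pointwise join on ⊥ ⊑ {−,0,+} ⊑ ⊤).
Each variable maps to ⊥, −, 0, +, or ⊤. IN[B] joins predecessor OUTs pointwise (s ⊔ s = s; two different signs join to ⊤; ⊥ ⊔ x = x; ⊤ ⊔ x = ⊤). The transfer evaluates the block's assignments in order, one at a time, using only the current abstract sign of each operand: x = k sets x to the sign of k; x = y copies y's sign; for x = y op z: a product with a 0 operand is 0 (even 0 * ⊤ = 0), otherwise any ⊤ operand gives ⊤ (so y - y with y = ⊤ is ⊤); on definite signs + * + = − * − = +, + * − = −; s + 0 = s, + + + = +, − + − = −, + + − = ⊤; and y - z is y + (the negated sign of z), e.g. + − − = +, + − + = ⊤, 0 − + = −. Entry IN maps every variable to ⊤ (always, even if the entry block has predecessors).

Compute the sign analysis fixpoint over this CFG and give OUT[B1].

Per-block solution:
  B0:   IN=(all ⊤)   OUT={d:+; rest ⊤}
  B1:   IN={d:+; rest ⊤}   OUT={a:+, d:+; rest ⊤}
  B2:   IN={a:+, d:+; rest ⊤}   OUT={a:+, d:+; rest ⊤}
  B3:   IN={d:+; rest ⊤}   OUT={d:+, e:+, f:+; rest ⊤}

Merge at B1: IN[B1] = OUT[B0] = {a: ⊤, b: ⊤, c: ⊤, d: +, e: ⊤, f: ⊤}
Applying B1's transfer function to that IN value gives OUT[B1] (row B1 above).

Answer: {a: +, b: ⊤, c: ⊤, d: +, e: ⊤, f: ⊤}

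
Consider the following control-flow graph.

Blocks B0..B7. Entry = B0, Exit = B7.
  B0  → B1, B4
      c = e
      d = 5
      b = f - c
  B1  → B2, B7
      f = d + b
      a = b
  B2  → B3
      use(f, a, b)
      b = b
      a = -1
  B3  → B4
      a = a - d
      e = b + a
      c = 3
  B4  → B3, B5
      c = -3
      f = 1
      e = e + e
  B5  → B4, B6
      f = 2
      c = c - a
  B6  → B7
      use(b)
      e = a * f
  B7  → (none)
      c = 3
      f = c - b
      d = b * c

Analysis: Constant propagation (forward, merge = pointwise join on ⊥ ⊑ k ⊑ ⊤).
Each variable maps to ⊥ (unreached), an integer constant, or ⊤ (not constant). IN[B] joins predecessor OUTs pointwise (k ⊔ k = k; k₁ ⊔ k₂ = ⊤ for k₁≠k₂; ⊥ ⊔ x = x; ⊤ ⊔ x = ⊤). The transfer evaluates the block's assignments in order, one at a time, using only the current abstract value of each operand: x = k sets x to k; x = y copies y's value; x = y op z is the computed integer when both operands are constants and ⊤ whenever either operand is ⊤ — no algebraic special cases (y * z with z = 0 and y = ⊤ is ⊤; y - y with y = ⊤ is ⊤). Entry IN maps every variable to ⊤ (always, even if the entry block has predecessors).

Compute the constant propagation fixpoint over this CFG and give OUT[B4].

Answer: {a: ⊤, b: ⊤, c: -3, d: 5, e: ⊤, f: 1}

Derivation:
Fixpoint table:
  B0:  IN=(all ⊤)  OUT={d:5; rest ⊤}
  B1:  IN={d:5; rest ⊤}  OUT={d:5; rest ⊤}
  B2:  IN={d:5; rest ⊤}  OUT={a:-1, d:5; rest ⊤}
  B3:  IN={d:5; rest ⊤}  OUT={c:3, d:5; rest ⊤}
  B4:  IN={d:5; rest ⊤}  OUT={c:-3, d:5, f:1; rest ⊤}
  B5:  IN={c:-3, d:5, f:1; rest ⊤}  OUT={d:5, f:2; rest ⊤}
  B6:  IN={d:5, f:2; rest ⊤}  OUT={d:5, f:2; rest ⊤}
  B7:  IN={d:5; rest ⊤}  OUT={c:3; rest ⊤}

Merge at B4: IN[B4] = OUT[B0] ⊔ OUT[B3] ⊔ OUT[B5] = {a: ⊤, b: ⊤, c: ⊤, d: 5, e: ⊤, f: ⊤}
Applying B4's transfer function to that IN value gives OUT[B4] (row B4 above).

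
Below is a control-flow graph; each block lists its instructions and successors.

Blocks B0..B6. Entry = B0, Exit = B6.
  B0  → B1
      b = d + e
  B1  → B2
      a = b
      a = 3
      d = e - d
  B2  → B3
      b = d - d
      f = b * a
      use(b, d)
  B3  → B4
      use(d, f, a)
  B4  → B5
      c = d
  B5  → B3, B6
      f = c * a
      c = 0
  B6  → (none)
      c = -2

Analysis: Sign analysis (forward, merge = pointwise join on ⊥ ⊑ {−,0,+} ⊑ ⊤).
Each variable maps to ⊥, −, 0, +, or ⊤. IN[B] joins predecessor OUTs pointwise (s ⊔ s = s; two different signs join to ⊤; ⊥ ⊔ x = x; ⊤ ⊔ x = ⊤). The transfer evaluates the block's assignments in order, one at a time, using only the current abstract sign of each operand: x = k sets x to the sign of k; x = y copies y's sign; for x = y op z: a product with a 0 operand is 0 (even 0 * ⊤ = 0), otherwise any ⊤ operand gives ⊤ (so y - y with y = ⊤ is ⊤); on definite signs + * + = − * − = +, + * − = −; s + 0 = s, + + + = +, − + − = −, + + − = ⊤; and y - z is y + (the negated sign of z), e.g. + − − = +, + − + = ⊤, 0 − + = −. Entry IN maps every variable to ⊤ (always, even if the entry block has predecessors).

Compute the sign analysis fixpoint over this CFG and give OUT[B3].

Fixpoint table:
  B0: | IN=(all ⊤) | OUT=(all ⊤)
  B1: | IN=(all ⊤) | OUT={a:+; rest ⊤}
  B2: | IN={a:+; rest ⊤} | OUT={a:+; rest ⊤}
  B3: | IN={a:+; rest ⊤} | OUT={a:+; rest ⊤}
  B4: | IN={a:+; rest ⊤} | OUT={a:+; rest ⊤}
  B5: | IN={a:+; rest ⊤} | OUT={a:+, c:0; rest ⊤}
  B6: | IN={a:+, c:0; rest ⊤} | OUT={a:+, c:-; rest ⊤}

Merge at B3: IN[B3] = OUT[B2] ⊔ OUT[B5] = {a: +, b: ⊤, c: ⊤, d: ⊤, e: ⊤, f: ⊤}
Applying B3's transfer function to that IN value gives OUT[B3] (row B3 above).

Answer: {a: +, b: ⊤, c: ⊤, d: ⊤, e: ⊤, f: ⊤}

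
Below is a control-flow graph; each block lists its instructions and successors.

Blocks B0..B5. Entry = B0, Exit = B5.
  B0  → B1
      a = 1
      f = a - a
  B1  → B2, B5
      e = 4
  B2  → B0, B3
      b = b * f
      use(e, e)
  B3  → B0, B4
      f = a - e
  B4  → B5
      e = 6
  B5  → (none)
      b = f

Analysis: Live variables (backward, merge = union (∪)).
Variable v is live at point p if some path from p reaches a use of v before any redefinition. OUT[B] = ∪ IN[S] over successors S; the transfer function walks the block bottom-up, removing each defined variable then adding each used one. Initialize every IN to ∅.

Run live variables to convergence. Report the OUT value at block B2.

Per-block solution:
  B0: | IN={b} | OUT={a, b, f}
  B1: | IN={a, b, f} | OUT={a, b, e, f}
  B2: | IN={a, b, e, f} | OUT={a, b, e}
  B3: | IN={a, b, e} | OUT={b, f}
  B4: | IN={f} | OUT={f}
  B5: | IN={f} | OUT={}

Merge at B2: OUT[B2] = IN[B0] ⊔ IN[B3] = {a, b, e}

Answer: {a, b, e}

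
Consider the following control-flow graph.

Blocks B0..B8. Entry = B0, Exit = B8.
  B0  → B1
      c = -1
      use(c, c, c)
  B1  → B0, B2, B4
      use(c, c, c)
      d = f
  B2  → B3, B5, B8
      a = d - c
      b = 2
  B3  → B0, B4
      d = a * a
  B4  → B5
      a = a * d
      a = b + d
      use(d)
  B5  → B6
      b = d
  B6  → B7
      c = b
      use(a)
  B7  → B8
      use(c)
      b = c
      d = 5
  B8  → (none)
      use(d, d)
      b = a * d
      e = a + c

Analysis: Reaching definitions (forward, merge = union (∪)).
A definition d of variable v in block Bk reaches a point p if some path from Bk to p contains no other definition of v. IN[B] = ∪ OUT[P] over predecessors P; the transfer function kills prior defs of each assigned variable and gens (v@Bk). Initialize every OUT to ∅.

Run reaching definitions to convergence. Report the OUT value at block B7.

Answer: {a@B2, a@B4, b@B7, c@B6, d@B7}

Working:
Per-block solution:
  B0:   IN={a@B2, b@B2, c@B0, d@B1, d@B3}   OUT={a@B2, b@B2, c@B0, d@B1, d@B3}
  B1:   IN={a@B2, b@B2, c@B0, d@B1, d@B3}   OUT={a@B2, b@B2, c@B0, d@B1}
  B2:   IN={a@B2, b@B2, c@B0, d@B1}   OUT={a@B2, b@B2, c@B0, d@B1}
  B3:   IN={a@B2, b@B2, c@B0, d@B1}   OUT={a@B2, b@B2, c@B0, d@B3}
  B4:   IN={a@B2, b@B2, c@B0, d@B1, d@B3}   OUT={a@B4, b@B2, c@B0, d@B1, d@B3}
  B5:   IN={a@B2, a@B4, b@B2, c@B0, d@B1, d@B3}   OUT={a@B2, a@B4, b@B5, c@B0, d@B1, d@B3}
  B6:   IN={a@B2, a@B4, b@B5, c@B0, d@B1, d@B3}   OUT={a@B2, a@B4, b@B5, c@B6, d@B1, d@B3}
  B7:   IN={a@B2, a@B4, b@B5, c@B6, d@B1, d@B3}   OUT={a@B2, a@B4, b@B7, c@B6, d@B7}
  B8:   IN={a@B2, a@B4, b@B2, b@B7, c@B0, c@B6, d@B1, d@B7}   OUT={a@B2, a@B4, b@B8, c@B0, c@B6, d@B1, d@B7, e@B8}

Merge at B7: IN[B7] = OUT[B6] = {a@B2, a@B4, b@B5, c@B6, d@B1, d@B3}
Applying B7's transfer function to that IN value gives OUT[B7] (row B7 above).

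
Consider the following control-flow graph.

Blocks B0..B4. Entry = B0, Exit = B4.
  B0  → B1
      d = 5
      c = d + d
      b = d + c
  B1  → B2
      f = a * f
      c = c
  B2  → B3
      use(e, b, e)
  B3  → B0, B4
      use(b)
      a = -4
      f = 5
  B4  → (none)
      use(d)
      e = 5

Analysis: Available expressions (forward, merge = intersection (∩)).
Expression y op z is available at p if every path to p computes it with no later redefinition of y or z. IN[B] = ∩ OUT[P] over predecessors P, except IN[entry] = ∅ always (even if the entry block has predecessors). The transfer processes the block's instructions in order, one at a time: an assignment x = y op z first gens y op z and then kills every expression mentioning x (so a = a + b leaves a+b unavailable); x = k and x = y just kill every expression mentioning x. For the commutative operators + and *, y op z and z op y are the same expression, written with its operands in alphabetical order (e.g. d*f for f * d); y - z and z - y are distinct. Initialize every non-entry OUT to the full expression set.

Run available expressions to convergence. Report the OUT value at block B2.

Per-block solution:
  B0: | IN={} | OUT={c+d, d+d}
  B1: | IN={c+d, d+d} | OUT={d+d}
  B2: | IN={d+d} | OUT={d+d}
  B3: | IN={d+d} | OUT={d+d}
  B4: | IN={d+d} | OUT={d+d}

Merge at B2: IN[B2] = OUT[B1] = {d+d}
Applying B2's transfer function to that IN value gives OUT[B2] (row B2 above).

Answer: {d+d}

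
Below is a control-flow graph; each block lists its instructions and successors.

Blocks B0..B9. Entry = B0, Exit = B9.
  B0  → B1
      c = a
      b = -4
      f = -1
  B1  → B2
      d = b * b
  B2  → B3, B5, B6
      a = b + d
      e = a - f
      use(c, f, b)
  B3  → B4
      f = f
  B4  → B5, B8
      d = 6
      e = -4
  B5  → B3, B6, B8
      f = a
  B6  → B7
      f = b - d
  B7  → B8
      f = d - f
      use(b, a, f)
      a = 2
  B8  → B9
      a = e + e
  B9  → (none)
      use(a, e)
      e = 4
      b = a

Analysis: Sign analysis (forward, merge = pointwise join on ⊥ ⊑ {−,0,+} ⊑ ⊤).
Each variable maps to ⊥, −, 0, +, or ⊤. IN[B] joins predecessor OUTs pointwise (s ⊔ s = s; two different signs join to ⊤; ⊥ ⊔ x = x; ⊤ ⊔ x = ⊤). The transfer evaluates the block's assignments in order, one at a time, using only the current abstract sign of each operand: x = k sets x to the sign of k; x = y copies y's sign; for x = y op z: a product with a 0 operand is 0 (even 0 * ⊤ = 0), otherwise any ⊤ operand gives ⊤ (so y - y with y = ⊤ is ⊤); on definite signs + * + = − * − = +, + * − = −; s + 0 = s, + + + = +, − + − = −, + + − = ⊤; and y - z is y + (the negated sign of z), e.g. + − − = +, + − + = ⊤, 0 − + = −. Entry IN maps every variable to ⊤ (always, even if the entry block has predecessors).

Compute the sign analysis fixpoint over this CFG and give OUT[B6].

Per-block solution:
  B0:  IN=(all ⊤)  OUT={b:-, f:-; rest ⊤}
  B1:  IN={b:-, f:-; rest ⊤}  OUT={b:-, d:+, f:-; rest ⊤}
  B2:  IN={b:-, d:+, f:-; rest ⊤}  OUT={b:-, d:+, f:-; rest ⊤}
  B3:  IN={b:-, d:+; rest ⊤}  OUT={b:-, d:+; rest ⊤}
  B4:  IN={b:-, d:+; rest ⊤}  OUT={b:-, d:+, e:-; rest ⊤}
  B5:  IN={b:-, d:+; rest ⊤}  OUT={b:-, d:+; rest ⊤}
  B6:  IN={b:-, d:+; rest ⊤}  OUT={b:-, d:+, f:-; rest ⊤}
  B7:  IN={b:-, d:+, f:-; rest ⊤}  OUT={a:+, b:-, d:+, f:+; rest ⊤}
  B8:  IN={b:-, d:+; rest ⊤}  OUT={b:-, d:+; rest ⊤}
  B9:  IN={b:-, d:+; rest ⊤}  OUT={d:+, e:+; rest ⊤}

Merge at B6: IN[B6] = OUT[B2] ⊔ OUT[B5] = {a: ⊤, b: -, c: ⊤, d: +, e: ⊤, f: ⊤}
Applying B6's transfer function to that IN value gives OUT[B6] (row B6 above).

Answer: {a: ⊤, b: -, c: ⊤, d: +, e: ⊤, f: -}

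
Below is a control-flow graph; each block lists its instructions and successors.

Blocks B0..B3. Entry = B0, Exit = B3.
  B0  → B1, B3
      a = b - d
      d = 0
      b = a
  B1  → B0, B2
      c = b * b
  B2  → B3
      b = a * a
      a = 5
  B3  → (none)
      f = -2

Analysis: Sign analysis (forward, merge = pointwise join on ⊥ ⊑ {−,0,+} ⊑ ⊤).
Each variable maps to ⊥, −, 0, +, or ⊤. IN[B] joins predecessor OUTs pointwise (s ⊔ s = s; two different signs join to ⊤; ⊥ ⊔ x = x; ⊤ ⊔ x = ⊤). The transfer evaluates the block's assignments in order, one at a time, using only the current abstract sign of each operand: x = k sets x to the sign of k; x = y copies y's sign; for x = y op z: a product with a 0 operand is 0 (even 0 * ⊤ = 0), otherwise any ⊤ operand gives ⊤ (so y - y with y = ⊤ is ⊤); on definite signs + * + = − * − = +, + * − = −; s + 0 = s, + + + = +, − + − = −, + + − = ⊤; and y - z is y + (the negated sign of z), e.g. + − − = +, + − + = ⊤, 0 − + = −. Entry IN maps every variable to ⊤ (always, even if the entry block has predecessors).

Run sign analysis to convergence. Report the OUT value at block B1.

Converged values:
  B0:   IN=(all ⊤)   OUT={d:0; rest ⊤}
  B1:   IN={d:0; rest ⊤}   OUT={d:0; rest ⊤}
  B2:   IN={d:0; rest ⊤}   OUT={a:+, d:0; rest ⊤}
  B3:   IN={d:0; rest ⊤}   OUT={d:0, f:-; rest ⊤}

Merge at B1: IN[B1] = OUT[B0] = {a: ⊤, b: ⊤, c: ⊤, d: 0, e: ⊤, f: ⊤}
Applying B1's transfer function to that IN value gives OUT[B1] (row B1 above).

Answer: {a: ⊤, b: ⊤, c: ⊤, d: 0, e: ⊤, f: ⊤}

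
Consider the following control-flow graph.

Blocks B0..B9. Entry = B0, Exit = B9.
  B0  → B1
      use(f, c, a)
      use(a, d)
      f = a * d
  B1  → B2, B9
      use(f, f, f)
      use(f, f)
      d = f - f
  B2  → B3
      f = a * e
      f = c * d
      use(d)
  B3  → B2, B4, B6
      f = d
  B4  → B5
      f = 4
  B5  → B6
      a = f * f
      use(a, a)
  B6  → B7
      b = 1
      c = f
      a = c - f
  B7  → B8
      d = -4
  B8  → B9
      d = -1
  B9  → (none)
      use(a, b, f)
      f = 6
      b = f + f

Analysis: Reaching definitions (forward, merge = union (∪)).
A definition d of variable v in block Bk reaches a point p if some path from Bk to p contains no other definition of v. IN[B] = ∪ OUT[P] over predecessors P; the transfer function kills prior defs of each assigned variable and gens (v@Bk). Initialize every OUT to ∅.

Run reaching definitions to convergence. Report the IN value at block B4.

Fixpoint table:
  B0:  IN={}  OUT={f@B0}
  B1:  IN={f@B0}  OUT={d@B1, f@B0}
  B2:  IN={d@B1, f@B0, f@B3}  OUT={d@B1, f@B2}
  B3:  IN={d@B1, f@B2}  OUT={d@B1, f@B3}
  B4:  IN={d@B1, f@B3}  OUT={d@B1, f@B4}
  B5:  IN={d@B1, f@B4}  OUT={a@B5, d@B1, f@B4}
  B6:  IN={a@B5, d@B1, f@B3, f@B4}  OUT={a@B6, b@B6, c@B6, d@B1, f@B3, f@B4}
  B7:  IN={a@B6, b@B6, c@B6, d@B1, f@B3, f@B4}  OUT={a@B6, b@B6, c@B6, d@B7, f@B3, f@B4}
  B8:  IN={a@B6, b@B6, c@B6, d@B7, f@B3, f@B4}  OUT={a@B6, b@B6, c@B6, d@B8, f@B3, f@B4}
  B9:  IN={a@B6, b@B6, c@B6, d@B1, d@B8, f@B0, f@B3, f@B4}  OUT={a@B6, b@B9, c@B6, d@B1, d@B8, f@B9}

Merge at B4: IN[B4] = OUT[B3] = {d@B1, f@B3}

Answer: {d@B1, f@B3}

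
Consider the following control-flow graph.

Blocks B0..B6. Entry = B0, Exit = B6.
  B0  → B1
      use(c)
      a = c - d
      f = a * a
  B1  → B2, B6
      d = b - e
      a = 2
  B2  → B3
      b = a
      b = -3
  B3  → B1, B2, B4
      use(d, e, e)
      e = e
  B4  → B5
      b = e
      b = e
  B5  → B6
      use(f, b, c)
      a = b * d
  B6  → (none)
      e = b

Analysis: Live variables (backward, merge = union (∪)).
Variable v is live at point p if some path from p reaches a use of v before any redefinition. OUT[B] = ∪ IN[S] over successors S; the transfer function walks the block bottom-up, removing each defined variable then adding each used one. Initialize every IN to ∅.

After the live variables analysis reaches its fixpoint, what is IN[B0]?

Answer: {b, c, d, e}

Trace:
Converged values:
  B0:  IN={b, c, d, e}  OUT={b, c, e, f}
  B1:  IN={b, c, e, f}  OUT={a, b, c, d, e, f}
  B2:  IN={a, c, d, e, f}  OUT={a, b, c, d, e, f}
  B3:  IN={a, b, c, d, e, f}  OUT={a, b, c, d, e, f}
  B4:  IN={c, d, e, f}  OUT={b, c, d, f}
  B5:  IN={b, c, d, f}  OUT={b}
  B6:  IN={b}  OUT={}

Merge at B0: OUT[B0] = IN[B1] = {b, c, e, f}
Applying B0's transfer function to that OUT value gives IN[B0] (row B0 above).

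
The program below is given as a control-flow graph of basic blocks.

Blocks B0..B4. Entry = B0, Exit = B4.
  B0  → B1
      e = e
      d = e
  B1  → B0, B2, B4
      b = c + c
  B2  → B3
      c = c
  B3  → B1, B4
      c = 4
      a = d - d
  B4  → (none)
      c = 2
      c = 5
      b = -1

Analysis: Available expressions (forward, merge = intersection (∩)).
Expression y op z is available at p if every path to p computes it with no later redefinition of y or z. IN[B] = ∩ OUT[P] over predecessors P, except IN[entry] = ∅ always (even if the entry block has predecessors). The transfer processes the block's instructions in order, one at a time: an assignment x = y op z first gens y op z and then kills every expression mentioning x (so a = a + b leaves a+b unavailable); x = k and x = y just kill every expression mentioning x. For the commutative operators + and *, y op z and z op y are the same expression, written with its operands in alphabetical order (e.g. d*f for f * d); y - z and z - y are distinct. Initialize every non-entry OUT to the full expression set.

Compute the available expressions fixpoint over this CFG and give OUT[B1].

Per-block solution:
  B0:   IN={}   OUT={}
  B1:   IN={}   OUT={c+c}
  B2:   IN={c+c}   OUT={}
  B3:   IN={}   OUT={d-d}
  B4:   IN={}   OUT={}

Merge at B1: IN[B1] = OUT[B0] ∩ OUT[B3] = {}
Applying B1's transfer function to that IN value gives OUT[B1] (row B1 above).

Answer: {c+c}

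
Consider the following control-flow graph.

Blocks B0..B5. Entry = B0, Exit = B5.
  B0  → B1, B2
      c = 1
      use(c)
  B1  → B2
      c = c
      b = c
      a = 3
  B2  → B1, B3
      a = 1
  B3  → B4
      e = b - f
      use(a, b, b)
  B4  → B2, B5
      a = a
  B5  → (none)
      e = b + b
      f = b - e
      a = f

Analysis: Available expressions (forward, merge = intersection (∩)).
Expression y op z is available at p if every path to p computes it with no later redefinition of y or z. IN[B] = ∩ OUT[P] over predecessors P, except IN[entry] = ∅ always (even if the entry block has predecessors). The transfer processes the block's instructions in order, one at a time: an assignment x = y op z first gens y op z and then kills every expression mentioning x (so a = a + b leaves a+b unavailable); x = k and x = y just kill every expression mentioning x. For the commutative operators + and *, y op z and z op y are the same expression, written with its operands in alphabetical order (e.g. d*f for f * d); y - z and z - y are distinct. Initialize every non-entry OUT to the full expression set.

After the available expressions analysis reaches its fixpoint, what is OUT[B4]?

Answer: {b-f}

Working:
Fixpoint table:
  B0:   IN={}   OUT={}
  B1:   IN={}   OUT={}
  B2:   IN={}   OUT={}
  B3:   IN={}   OUT={b-f}
  B4:   IN={b-f}   OUT={b-f}
  B5:   IN={b-f}   OUT={b+b, b-e}

Merge at B4: IN[B4] = OUT[B3] = {b-f}
Applying B4's transfer function to that IN value gives OUT[B4] (row B4 above).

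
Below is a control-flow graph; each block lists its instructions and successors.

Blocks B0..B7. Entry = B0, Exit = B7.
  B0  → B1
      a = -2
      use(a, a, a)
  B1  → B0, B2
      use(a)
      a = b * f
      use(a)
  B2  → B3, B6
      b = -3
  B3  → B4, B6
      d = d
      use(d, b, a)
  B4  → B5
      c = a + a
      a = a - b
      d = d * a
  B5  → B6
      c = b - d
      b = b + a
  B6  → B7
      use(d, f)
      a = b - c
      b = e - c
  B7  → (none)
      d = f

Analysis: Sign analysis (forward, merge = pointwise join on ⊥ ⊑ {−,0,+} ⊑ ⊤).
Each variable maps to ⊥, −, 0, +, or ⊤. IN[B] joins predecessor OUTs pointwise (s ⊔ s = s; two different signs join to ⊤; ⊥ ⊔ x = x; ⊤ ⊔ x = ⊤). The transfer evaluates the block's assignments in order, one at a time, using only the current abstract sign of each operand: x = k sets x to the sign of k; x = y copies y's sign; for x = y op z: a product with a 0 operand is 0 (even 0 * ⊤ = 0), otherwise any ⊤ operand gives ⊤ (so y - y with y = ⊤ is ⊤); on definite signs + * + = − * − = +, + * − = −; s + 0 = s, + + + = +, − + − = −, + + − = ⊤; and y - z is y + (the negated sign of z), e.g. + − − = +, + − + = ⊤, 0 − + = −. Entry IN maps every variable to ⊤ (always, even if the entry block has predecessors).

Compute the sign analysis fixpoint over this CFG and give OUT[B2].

Answer: {a: ⊤, b: -, c: ⊤, d: ⊤, e: ⊤, f: ⊤}

Trace:
Converged values:
  B0:   IN=(all ⊤)   OUT={a:-; rest ⊤}
  B1:   IN={a:-; rest ⊤}   OUT=(all ⊤)
  B2:   IN=(all ⊤)   OUT={b:-; rest ⊤}
  B3:   IN={b:-; rest ⊤}   OUT={b:-; rest ⊤}
  B4:   IN={b:-; rest ⊤}   OUT={b:-; rest ⊤}
  B5:   IN={b:-; rest ⊤}   OUT=(all ⊤)
  B6:   IN=(all ⊤)   OUT=(all ⊤)
  B7:   IN=(all ⊤)   OUT=(all ⊤)

Merge at B2: IN[B2] = OUT[B1] = {a: ⊤, b: ⊤, c: ⊤, d: ⊤, e: ⊤, f: ⊤}
Applying B2's transfer function to that IN value gives OUT[B2] (row B2 above).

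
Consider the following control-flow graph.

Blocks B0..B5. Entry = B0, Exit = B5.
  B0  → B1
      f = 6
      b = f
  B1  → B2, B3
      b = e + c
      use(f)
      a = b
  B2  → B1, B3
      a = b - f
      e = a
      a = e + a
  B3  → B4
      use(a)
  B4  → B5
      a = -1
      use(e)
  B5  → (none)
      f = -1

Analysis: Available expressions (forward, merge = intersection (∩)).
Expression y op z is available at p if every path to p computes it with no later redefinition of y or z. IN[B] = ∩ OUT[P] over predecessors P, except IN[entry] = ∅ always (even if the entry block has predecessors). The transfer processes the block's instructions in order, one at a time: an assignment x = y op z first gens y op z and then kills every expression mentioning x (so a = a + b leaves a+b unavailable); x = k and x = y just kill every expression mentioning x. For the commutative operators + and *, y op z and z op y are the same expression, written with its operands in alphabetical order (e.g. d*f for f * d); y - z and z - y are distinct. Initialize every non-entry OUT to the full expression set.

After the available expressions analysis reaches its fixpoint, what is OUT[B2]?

Converged values:
  B0: | IN={} | OUT={}
  B1: | IN={} | OUT={c+e}
  B2: | IN={c+e} | OUT={b-f}
  B3: | IN={} | OUT={}
  B4: | IN={} | OUT={}
  B5: | IN={} | OUT={}

Merge at B2: IN[B2] = OUT[B1] = {c+e}
Applying B2's transfer function to that IN value gives OUT[B2] (row B2 above).

Answer: {b-f}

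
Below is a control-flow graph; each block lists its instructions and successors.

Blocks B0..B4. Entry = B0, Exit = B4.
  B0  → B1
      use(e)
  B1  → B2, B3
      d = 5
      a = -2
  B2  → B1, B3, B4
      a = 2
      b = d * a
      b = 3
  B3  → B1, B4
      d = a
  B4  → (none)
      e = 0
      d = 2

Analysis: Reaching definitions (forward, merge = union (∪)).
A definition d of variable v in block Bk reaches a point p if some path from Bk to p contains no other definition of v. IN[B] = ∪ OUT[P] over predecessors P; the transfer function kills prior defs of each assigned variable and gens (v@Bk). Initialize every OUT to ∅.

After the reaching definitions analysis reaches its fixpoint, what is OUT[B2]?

Answer: {a@B2, b@B2, d@B1}

Working:
Fixpoint table:
  B0:  IN={}  OUT={}
  B1:  IN={a@B1, a@B2, b@B2, d@B1, d@B3}  OUT={a@B1, b@B2, d@B1}
  B2:  IN={a@B1, b@B2, d@B1}  OUT={a@B2, b@B2, d@B1}
  B3:  IN={a@B1, a@B2, b@B2, d@B1}  OUT={a@B1, a@B2, b@B2, d@B3}
  B4:  IN={a@B1, a@B2, b@B2, d@B1, d@B3}  OUT={a@B1, a@B2, b@B2, d@B4, e@B4}

Merge at B2: IN[B2] = OUT[B1] = {a@B1, b@B2, d@B1}
Applying B2's transfer function to that IN value gives OUT[B2] (row B2 above).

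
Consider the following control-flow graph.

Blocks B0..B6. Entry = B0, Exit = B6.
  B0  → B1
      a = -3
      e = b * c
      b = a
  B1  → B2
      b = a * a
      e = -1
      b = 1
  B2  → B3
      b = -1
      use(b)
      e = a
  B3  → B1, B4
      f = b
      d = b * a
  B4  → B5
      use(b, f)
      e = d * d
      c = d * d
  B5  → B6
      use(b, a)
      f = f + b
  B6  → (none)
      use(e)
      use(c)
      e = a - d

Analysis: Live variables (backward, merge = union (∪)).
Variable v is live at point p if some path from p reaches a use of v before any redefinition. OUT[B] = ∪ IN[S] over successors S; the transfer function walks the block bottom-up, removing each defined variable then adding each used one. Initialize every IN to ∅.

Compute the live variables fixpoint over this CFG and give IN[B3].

Answer: {a, b}

Trace:
Per-block solution:
  B0:  IN={b, c}  OUT={a}
  B1:  IN={a}  OUT={a}
  B2:  IN={a}  OUT={a, b}
  B3:  IN={a, b}  OUT={a, b, d, f}
  B4:  IN={a, b, d, f}  OUT={a, b, c, d, e, f}
  B5:  IN={a, b, c, d, e, f}  OUT={a, c, d, e}
  B6:  IN={a, c, d, e}  OUT={}

Merge at B3: OUT[B3] = IN[B1] ⊔ IN[B4] = {a, b, d, f}
Applying B3's transfer function to that OUT value gives IN[B3] (row B3 above).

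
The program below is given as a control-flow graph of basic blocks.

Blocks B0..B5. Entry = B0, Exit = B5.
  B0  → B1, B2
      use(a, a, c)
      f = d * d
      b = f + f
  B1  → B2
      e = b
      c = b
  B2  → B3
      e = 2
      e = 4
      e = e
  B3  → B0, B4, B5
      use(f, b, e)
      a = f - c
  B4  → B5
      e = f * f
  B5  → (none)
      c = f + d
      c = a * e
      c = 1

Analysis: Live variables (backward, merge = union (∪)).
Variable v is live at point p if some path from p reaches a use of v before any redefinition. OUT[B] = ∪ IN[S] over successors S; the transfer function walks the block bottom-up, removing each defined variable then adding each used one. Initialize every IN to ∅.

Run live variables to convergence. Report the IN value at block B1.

Fixpoint table:
  B0:   IN={a, c, d}   OUT={b, c, d, f}
  B1:   IN={b, d, f}   OUT={b, c, d, f}
  B2:   IN={b, c, d, f}   OUT={b, c, d, e, f}
  B3:   IN={b, c, d, e, f}   OUT={a, c, d, e, f}
  B4:   IN={a, d, f}   OUT={a, d, e, f}
  B5:   IN={a, d, e, f}   OUT={}

Merge at B1: OUT[B1] = IN[B2] = {b, c, d, f}
Applying B1's transfer function to that OUT value gives IN[B1] (row B1 above).

Answer: {b, d, f}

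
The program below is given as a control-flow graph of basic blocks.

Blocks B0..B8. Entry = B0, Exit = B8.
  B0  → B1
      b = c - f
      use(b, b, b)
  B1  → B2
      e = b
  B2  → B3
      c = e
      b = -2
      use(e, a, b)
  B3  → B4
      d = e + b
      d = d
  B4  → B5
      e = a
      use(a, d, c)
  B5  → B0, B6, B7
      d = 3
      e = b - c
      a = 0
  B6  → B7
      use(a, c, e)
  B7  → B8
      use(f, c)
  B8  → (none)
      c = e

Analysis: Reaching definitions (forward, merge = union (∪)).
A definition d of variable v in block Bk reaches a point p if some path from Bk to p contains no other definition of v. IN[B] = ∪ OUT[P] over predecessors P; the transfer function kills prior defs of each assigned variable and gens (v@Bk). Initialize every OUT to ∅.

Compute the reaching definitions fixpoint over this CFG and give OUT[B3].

Converged values:
  B0: | IN={a@B5, b@B2, c@B2, d@B5, e@B5} | OUT={a@B5, b@B0, c@B2, d@B5, e@B5}
  B1: | IN={a@B5, b@B0, c@B2, d@B5, e@B5} | OUT={a@B5, b@B0, c@B2, d@B5, e@B1}
  B2: | IN={a@B5, b@B0, c@B2, d@B5, e@B1} | OUT={a@B5, b@B2, c@B2, d@B5, e@B1}
  B3: | IN={a@B5, b@B2, c@B2, d@B5, e@B1} | OUT={a@B5, b@B2, c@B2, d@B3, e@B1}
  B4: | IN={a@B5, b@B2, c@B2, d@B3, e@B1} | OUT={a@B5, b@B2, c@B2, d@B3, e@B4}
  B5: | IN={a@B5, b@B2, c@B2, d@B3, e@B4} | OUT={a@B5, b@B2, c@B2, d@B5, e@B5}
  B6: | IN={a@B5, b@B2, c@B2, d@B5, e@B5} | OUT={a@B5, b@B2, c@B2, d@B5, e@B5}
  B7: | IN={a@B5, b@B2, c@B2, d@B5, e@B5} | OUT={a@B5, b@B2, c@B2, d@B5, e@B5}
  B8: | IN={a@B5, b@B2, c@B2, d@B5, e@B5} | OUT={a@B5, b@B2, c@B8, d@B5, e@B5}

Merge at B3: IN[B3] = OUT[B2] = {a@B5, b@B2, c@B2, d@B5, e@B1}
Applying B3's transfer function to that IN value gives OUT[B3] (row B3 above).

Answer: {a@B5, b@B2, c@B2, d@B3, e@B1}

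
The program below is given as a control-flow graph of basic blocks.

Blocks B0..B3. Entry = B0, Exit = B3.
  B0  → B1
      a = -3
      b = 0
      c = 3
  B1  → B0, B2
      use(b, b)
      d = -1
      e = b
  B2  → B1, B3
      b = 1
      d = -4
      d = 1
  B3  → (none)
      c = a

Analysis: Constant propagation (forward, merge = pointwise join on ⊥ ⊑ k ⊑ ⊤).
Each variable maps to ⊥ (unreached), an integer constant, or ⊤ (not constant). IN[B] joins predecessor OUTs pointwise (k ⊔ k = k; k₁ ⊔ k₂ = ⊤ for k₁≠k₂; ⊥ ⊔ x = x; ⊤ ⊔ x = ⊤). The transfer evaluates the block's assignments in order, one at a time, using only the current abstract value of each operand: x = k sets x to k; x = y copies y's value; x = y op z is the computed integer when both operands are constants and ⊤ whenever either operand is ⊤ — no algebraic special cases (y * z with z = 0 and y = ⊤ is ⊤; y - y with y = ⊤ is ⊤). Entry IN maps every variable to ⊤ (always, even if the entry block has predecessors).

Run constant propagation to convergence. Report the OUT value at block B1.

Answer: {a: -3, b: ⊤, c: 3, d: -1, e: ⊤, f: ⊤}

Derivation:
Per-block solution:
  B0:   IN=(all ⊤)   OUT={a:-3, b:0, c:3; rest ⊤}
  B1:   IN={a:-3, c:3; rest ⊤}   OUT={a:-3, c:3, d:-1; rest ⊤}
  B2:   IN={a:-3, c:3, d:-1; rest ⊤}   OUT={a:-3, b:1, c:3, d:1; rest ⊤}
  B3:   IN={a:-3, b:1, c:3, d:1; rest ⊤}   OUT={a:-3, b:1, c:-3, d:1; rest ⊤}

Merge at B1: IN[B1] = OUT[B0] ⊔ OUT[B2] = {a: -3, b: ⊤, c: 3, d: ⊤, e: ⊤, f: ⊤}
Applying B1's transfer function to that IN value gives OUT[B1] (row B1 above).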